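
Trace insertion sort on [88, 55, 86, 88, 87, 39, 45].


Initial: [88, 55, 86, 88, 87, 39, 45]
Insert 55: [55, 88, 86, 88, 87, 39, 45]
Insert 86: [55, 86, 88, 88, 87, 39, 45]
Insert 88: [55, 86, 88, 88, 87, 39, 45]
Insert 87: [55, 86, 87, 88, 88, 39, 45]
Insert 39: [39, 55, 86, 87, 88, 88, 45]
Insert 45: [39, 45, 55, 86, 87, 88, 88]

Sorted: [39, 45, 55, 86, 87, 88, 88]


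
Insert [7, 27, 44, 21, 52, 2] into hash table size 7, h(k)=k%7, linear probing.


Insert 7: h=0 -> slot 0
Insert 27: h=6 -> slot 6
Insert 44: h=2 -> slot 2
Insert 21: h=0, 1 probes -> slot 1
Insert 52: h=3 -> slot 3
Insert 2: h=2, 2 probes -> slot 4

Table: [7, 21, 44, 52, 2, None, 27]


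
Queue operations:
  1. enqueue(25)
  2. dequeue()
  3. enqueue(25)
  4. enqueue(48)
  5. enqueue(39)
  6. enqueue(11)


enqueue(25) -> [25]
dequeue()->25, []
enqueue(25) -> [25]
enqueue(48) -> [25, 48]
enqueue(39) -> [25, 48, 39]
enqueue(11) -> [25, 48, 39, 11]

Final queue: [25, 48, 39, 11]


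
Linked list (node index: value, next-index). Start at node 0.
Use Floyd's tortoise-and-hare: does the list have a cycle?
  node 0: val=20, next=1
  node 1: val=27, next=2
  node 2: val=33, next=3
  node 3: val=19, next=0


Floyd's tortoise (slow, +1) and hare (fast, +2):
  init: slow=0, fast=0
  step 1: slow=1, fast=2
  step 2: slow=2, fast=0
  step 3: slow=3, fast=2
  step 4: slow=0, fast=0
  slow == fast at node 0: cycle detected

Cycle: yes


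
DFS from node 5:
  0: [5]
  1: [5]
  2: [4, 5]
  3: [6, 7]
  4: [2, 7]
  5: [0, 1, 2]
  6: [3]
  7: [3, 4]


Visit 5, push [2, 1, 0]
Visit 0, push []
Visit 1, push []
Visit 2, push [4]
Visit 4, push [7]
Visit 7, push [3]
Visit 3, push [6]
Visit 6, push []

DFS order: [5, 0, 1, 2, 4, 7, 3, 6]


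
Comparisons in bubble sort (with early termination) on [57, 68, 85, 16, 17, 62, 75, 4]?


Algorithm: bubble sort (with early termination)
Input: [57, 68, 85, 16, 17, 62, 75, 4]
Sorted: [4, 16, 17, 57, 62, 68, 75, 85]

28


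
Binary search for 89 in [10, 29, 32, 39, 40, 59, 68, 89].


Step 1: lo=0, hi=7, mid=3, val=39
Step 2: lo=4, hi=7, mid=5, val=59
Step 3: lo=6, hi=7, mid=6, val=68
Step 4: lo=7, hi=7, mid=7, val=89

Found at index 7


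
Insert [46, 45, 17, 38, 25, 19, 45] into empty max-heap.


Insert 46: [46]
Insert 45: [46, 45]
Insert 17: [46, 45, 17]
Insert 38: [46, 45, 17, 38]
Insert 25: [46, 45, 17, 38, 25]
Insert 19: [46, 45, 19, 38, 25, 17]
Insert 45: [46, 45, 45, 38, 25, 17, 19]

Final heap: [46, 45, 45, 38, 25, 17, 19]


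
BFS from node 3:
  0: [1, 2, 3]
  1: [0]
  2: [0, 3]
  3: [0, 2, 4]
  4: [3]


Visit 3, enqueue [0, 2, 4]
Visit 0, enqueue [1]
Visit 2, enqueue []
Visit 4, enqueue []
Visit 1, enqueue []

BFS order: [3, 0, 2, 4, 1]


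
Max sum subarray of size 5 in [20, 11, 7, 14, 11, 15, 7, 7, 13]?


[0:5]: 63
[1:6]: 58
[2:7]: 54
[3:8]: 54
[4:9]: 53

Max: 63 at [0:5]


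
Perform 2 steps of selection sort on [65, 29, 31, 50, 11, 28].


Initial: [65, 29, 31, 50, 11, 28]
Step 1: min=11 at 4
  Swap: [11, 29, 31, 50, 65, 28]
Step 2: min=28 at 5
  Swap: [11, 28, 31, 50, 65, 29]

After 2 steps: [11, 28, 31, 50, 65, 29]


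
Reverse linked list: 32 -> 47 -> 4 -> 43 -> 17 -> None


Step 1: curr=32, set curr.next=prev(None) | reversed so far: 32
Step 2: curr=47, set curr.next=prev(32) | reversed so far: 47 -> 32
Step 3: curr=4, set curr.next=prev(47) | reversed so far: 4 -> 47 -> 32
Step 4: curr=43, set curr.next=prev(4) | reversed so far: 43 -> 4 -> 47 -> 32
Step 5: curr=17, set curr.next=prev(43) | reversed so far: 17 -> 43 -> 4 -> 47 -> 32

17 -> 43 -> 4 -> 47 -> 32 -> None


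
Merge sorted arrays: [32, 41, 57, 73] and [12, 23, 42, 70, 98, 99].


Take 12 from B
Take 23 from B
Take 32 from A
Take 41 from A
Take 42 from B
Take 57 from A
Take 70 from B
Take 73 from A

Merged: [12, 23, 32, 41, 42, 57, 70, 73, 98, 99]


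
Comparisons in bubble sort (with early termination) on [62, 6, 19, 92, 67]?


Algorithm: bubble sort (with early termination)
Input: [62, 6, 19, 92, 67]
Sorted: [6, 19, 62, 67, 92]

7


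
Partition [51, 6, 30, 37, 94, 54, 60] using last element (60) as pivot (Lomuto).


Pivot: 60
  51 <= 60: advance i (no swap)
  6 <= 60: advance i (no swap)
  30 <= 60: advance i (no swap)
  37 <= 60: advance i (no swap)
  54 <= 60: swap -> [51, 6, 30, 37, 54, 94, 60]
Place pivot at 5: [51, 6, 30, 37, 54, 60, 94]

Partitioned: [51, 6, 30, 37, 54, 60, 94]


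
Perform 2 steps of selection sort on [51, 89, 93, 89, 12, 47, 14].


Initial: [51, 89, 93, 89, 12, 47, 14]
Step 1: min=12 at 4
  Swap: [12, 89, 93, 89, 51, 47, 14]
Step 2: min=14 at 6
  Swap: [12, 14, 93, 89, 51, 47, 89]

After 2 steps: [12, 14, 93, 89, 51, 47, 89]


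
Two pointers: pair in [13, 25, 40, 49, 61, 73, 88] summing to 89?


lo=0(13)+hi=6(88)=101
lo=0(13)+hi=5(73)=86
lo=1(25)+hi=5(73)=98
lo=1(25)+hi=4(61)=86
lo=2(40)+hi=4(61)=101
lo=2(40)+hi=3(49)=89

Yes: 40+49=89


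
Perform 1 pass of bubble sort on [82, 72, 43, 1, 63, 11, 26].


Initial: [82, 72, 43, 1, 63, 11, 26]
Pass 1: [72, 43, 1, 63, 11, 26, 82] (6 swaps)

After 1 pass: [72, 43, 1, 63, 11, 26, 82]


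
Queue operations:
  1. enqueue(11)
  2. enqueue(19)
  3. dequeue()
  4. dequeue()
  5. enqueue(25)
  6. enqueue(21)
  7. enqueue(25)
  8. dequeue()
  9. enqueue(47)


enqueue(11) -> [11]
enqueue(19) -> [11, 19]
dequeue()->11, [19]
dequeue()->19, []
enqueue(25) -> [25]
enqueue(21) -> [25, 21]
enqueue(25) -> [25, 21, 25]
dequeue()->25, [21, 25]
enqueue(47) -> [21, 25, 47]

Final queue: [21, 25, 47]


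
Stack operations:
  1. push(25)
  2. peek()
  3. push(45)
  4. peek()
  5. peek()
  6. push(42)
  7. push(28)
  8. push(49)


push(25) -> [25]
peek()->25
push(45) -> [25, 45]
peek()->45
peek()->45
push(42) -> [25, 45, 42]
push(28) -> [25, 45, 42, 28]
push(49) -> [25, 45, 42, 28, 49]

Final stack: [25, 45, 42, 28, 49]


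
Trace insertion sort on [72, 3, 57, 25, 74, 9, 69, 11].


Initial: [72, 3, 57, 25, 74, 9, 69, 11]
Insert 3: [3, 72, 57, 25, 74, 9, 69, 11]
Insert 57: [3, 57, 72, 25, 74, 9, 69, 11]
Insert 25: [3, 25, 57, 72, 74, 9, 69, 11]
Insert 74: [3, 25, 57, 72, 74, 9, 69, 11]
Insert 9: [3, 9, 25, 57, 72, 74, 69, 11]
Insert 69: [3, 9, 25, 57, 69, 72, 74, 11]
Insert 11: [3, 9, 11, 25, 57, 69, 72, 74]

Sorted: [3, 9, 11, 25, 57, 69, 72, 74]


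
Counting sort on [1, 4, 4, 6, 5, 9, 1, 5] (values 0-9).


Input: [1, 4, 4, 6, 5, 9, 1, 5]
Counts: [0, 2, 0, 0, 2, 2, 1, 0, 0, 1]

Sorted: [1, 1, 4, 4, 5, 5, 6, 9]


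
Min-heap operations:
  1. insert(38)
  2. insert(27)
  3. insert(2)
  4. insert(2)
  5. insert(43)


insert(38) -> [38]
insert(27) -> [27, 38]
insert(2) -> [2, 38, 27]
insert(2) -> [2, 2, 27, 38]
insert(43) -> [2, 2, 27, 38, 43]

Final heap: [2, 2, 27, 38, 43]


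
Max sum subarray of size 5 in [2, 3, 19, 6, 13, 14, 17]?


[0:5]: 43
[1:6]: 55
[2:7]: 69

Max: 69 at [2:7]


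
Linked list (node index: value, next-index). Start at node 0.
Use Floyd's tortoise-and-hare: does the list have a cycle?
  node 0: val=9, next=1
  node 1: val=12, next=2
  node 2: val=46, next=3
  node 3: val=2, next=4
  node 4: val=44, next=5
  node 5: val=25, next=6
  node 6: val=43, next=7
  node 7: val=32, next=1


Floyd's tortoise (slow, +1) and hare (fast, +2):
  init: slow=0, fast=0
  step 1: slow=1, fast=2
  step 2: slow=2, fast=4
  step 3: slow=3, fast=6
  step 4: slow=4, fast=1
  step 5: slow=5, fast=3
  step 6: slow=6, fast=5
  step 7: slow=7, fast=7
  slow == fast at node 7: cycle detected

Cycle: yes


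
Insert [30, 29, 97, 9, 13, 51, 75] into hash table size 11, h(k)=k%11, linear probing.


Insert 30: h=8 -> slot 8
Insert 29: h=7 -> slot 7
Insert 97: h=9 -> slot 9
Insert 9: h=9, 1 probes -> slot 10
Insert 13: h=2 -> slot 2
Insert 51: h=7, 4 probes -> slot 0
Insert 75: h=9, 3 probes -> slot 1

Table: [51, 75, 13, None, None, None, None, 29, 30, 97, 9]


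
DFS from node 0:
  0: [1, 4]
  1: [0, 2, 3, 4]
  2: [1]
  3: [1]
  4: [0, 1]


Visit 0, push [4, 1]
Visit 1, push [4, 3, 2]
Visit 2, push []
Visit 3, push []
Visit 4, push []

DFS order: [0, 1, 2, 3, 4]


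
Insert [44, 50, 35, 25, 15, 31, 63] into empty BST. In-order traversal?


Insert 44: root
Insert 50: R from 44
Insert 35: L from 44
Insert 25: L from 44 -> L from 35
Insert 15: L from 44 -> L from 35 -> L from 25
Insert 31: L from 44 -> L from 35 -> R from 25
Insert 63: R from 44 -> R from 50

In-order: [15, 25, 31, 35, 44, 50, 63]


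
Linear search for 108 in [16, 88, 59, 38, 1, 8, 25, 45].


i=0: 16!=108
i=1: 88!=108
i=2: 59!=108
i=3: 38!=108
i=4: 1!=108
i=5: 8!=108
i=6: 25!=108
i=7: 45!=108

Not found, 8 comps


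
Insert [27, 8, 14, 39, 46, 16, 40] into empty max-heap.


Insert 27: [27]
Insert 8: [27, 8]
Insert 14: [27, 8, 14]
Insert 39: [39, 27, 14, 8]
Insert 46: [46, 39, 14, 8, 27]
Insert 16: [46, 39, 16, 8, 27, 14]
Insert 40: [46, 39, 40, 8, 27, 14, 16]

Final heap: [46, 39, 40, 8, 27, 14, 16]


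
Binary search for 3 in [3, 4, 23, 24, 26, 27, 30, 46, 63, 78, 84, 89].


Step 1: lo=0, hi=11, mid=5, val=27
Step 2: lo=0, hi=4, mid=2, val=23
Step 3: lo=0, hi=1, mid=0, val=3

Found at index 0


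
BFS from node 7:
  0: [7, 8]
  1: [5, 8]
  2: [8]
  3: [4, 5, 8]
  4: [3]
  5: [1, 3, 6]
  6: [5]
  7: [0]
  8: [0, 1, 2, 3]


Visit 7, enqueue [0]
Visit 0, enqueue [8]
Visit 8, enqueue [1, 2, 3]
Visit 1, enqueue [5]
Visit 2, enqueue []
Visit 3, enqueue [4]
Visit 5, enqueue [6]
Visit 4, enqueue []
Visit 6, enqueue []

BFS order: [7, 0, 8, 1, 2, 3, 5, 4, 6]


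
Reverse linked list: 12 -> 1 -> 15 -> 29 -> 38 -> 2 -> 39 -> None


Step 1: curr=12, set curr.next=prev(None) | reversed so far: 12
Step 2: curr=1, set curr.next=prev(12) | reversed so far: 1 -> 12
Step 3: curr=15, set curr.next=prev(1) | reversed so far: 15 -> 1 -> 12
Step 4: curr=29, set curr.next=prev(15) | reversed so far: 29 -> 15 -> 1 -> 12
Step 5: curr=38, set curr.next=prev(29) | reversed so far: 38 -> 29 -> 15 -> 1 -> 12
Step 6: curr=2, set curr.next=prev(38) | reversed so far: 2 -> 38 -> 29 -> 15 -> 1 -> 12
Step 7: curr=39, set curr.next=prev(2) | reversed so far: 39 -> 2 -> 38 -> 29 -> 15 -> 1 -> 12

39 -> 2 -> 38 -> 29 -> 15 -> 1 -> 12 -> None


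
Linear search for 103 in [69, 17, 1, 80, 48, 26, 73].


i=0: 69!=103
i=1: 17!=103
i=2: 1!=103
i=3: 80!=103
i=4: 48!=103
i=5: 26!=103
i=6: 73!=103

Not found, 7 comps


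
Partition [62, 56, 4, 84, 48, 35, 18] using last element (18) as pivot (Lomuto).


Pivot: 18
  4 <= 18: swap -> [4, 56, 62, 84, 48, 35, 18]
Place pivot at 1: [4, 18, 62, 84, 48, 35, 56]

Partitioned: [4, 18, 62, 84, 48, 35, 56]


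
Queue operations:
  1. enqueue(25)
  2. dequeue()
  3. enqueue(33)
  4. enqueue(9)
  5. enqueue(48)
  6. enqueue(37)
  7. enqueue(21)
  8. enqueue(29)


enqueue(25) -> [25]
dequeue()->25, []
enqueue(33) -> [33]
enqueue(9) -> [33, 9]
enqueue(48) -> [33, 9, 48]
enqueue(37) -> [33, 9, 48, 37]
enqueue(21) -> [33, 9, 48, 37, 21]
enqueue(29) -> [33, 9, 48, 37, 21, 29]

Final queue: [33, 9, 48, 37, 21, 29]


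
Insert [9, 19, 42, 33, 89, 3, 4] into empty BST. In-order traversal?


Insert 9: root
Insert 19: R from 9
Insert 42: R from 9 -> R from 19
Insert 33: R from 9 -> R from 19 -> L from 42
Insert 89: R from 9 -> R from 19 -> R from 42
Insert 3: L from 9
Insert 4: L from 9 -> R from 3

In-order: [3, 4, 9, 19, 33, 42, 89]


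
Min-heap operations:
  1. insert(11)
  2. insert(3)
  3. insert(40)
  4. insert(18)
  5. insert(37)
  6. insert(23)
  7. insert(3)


insert(11) -> [11]
insert(3) -> [3, 11]
insert(40) -> [3, 11, 40]
insert(18) -> [3, 11, 40, 18]
insert(37) -> [3, 11, 40, 18, 37]
insert(23) -> [3, 11, 23, 18, 37, 40]
insert(3) -> [3, 11, 3, 18, 37, 40, 23]

Final heap: [3, 11, 3, 18, 37, 40, 23]


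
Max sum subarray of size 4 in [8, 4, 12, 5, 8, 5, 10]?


[0:4]: 29
[1:5]: 29
[2:6]: 30
[3:7]: 28

Max: 30 at [2:6]


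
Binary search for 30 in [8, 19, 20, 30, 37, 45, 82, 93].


Step 1: lo=0, hi=7, mid=3, val=30

Found at index 3


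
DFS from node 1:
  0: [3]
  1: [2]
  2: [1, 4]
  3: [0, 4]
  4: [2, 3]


Visit 1, push [2]
Visit 2, push [4]
Visit 4, push [3]
Visit 3, push [0]
Visit 0, push []

DFS order: [1, 2, 4, 3, 0]


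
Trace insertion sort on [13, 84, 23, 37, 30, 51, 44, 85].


Initial: [13, 84, 23, 37, 30, 51, 44, 85]
Insert 84: [13, 84, 23, 37, 30, 51, 44, 85]
Insert 23: [13, 23, 84, 37, 30, 51, 44, 85]
Insert 37: [13, 23, 37, 84, 30, 51, 44, 85]
Insert 30: [13, 23, 30, 37, 84, 51, 44, 85]
Insert 51: [13, 23, 30, 37, 51, 84, 44, 85]
Insert 44: [13, 23, 30, 37, 44, 51, 84, 85]
Insert 85: [13, 23, 30, 37, 44, 51, 84, 85]

Sorted: [13, 23, 30, 37, 44, 51, 84, 85]


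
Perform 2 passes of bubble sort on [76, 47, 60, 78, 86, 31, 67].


Initial: [76, 47, 60, 78, 86, 31, 67]
Pass 1: [47, 60, 76, 78, 31, 67, 86] (4 swaps)
Pass 2: [47, 60, 76, 31, 67, 78, 86] (2 swaps)

After 2 passes: [47, 60, 76, 31, 67, 78, 86]


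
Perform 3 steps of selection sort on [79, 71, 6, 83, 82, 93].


Initial: [79, 71, 6, 83, 82, 93]
Step 1: min=6 at 2
  Swap: [6, 71, 79, 83, 82, 93]
Step 2: min=71 at 1
  Swap: [6, 71, 79, 83, 82, 93]
Step 3: min=79 at 2
  Swap: [6, 71, 79, 83, 82, 93]

After 3 steps: [6, 71, 79, 83, 82, 93]


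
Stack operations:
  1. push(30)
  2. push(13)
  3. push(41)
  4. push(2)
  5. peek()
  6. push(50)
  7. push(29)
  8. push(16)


push(30) -> [30]
push(13) -> [30, 13]
push(41) -> [30, 13, 41]
push(2) -> [30, 13, 41, 2]
peek()->2
push(50) -> [30, 13, 41, 2, 50]
push(29) -> [30, 13, 41, 2, 50, 29]
push(16) -> [30, 13, 41, 2, 50, 29, 16]

Final stack: [30, 13, 41, 2, 50, 29, 16]


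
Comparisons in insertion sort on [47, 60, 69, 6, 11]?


Algorithm: insertion sort
Input: [47, 60, 69, 6, 11]
Sorted: [6, 11, 47, 60, 69]

9


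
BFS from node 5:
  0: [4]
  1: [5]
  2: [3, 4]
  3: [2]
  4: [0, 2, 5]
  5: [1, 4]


Visit 5, enqueue [1, 4]
Visit 1, enqueue []
Visit 4, enqueue [0, 2]
Visit 0, enqueue []
Visit 2, enqueue [3]
Visit 3, enqueue []

BFS order: [5, 1, 4, 0, 2, 3]


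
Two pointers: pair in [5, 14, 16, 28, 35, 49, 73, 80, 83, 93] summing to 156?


lo=0(5)+hi=9(93)=98
lo=1(14)+hi=9(93)=107
lo=2(16)+hi=9(93)=109
lo=3(28)+hi=9(93)=121
lo=4(35)+hi=9(93)=128
lo=5(49)+hi=9(93)=142
lo=6(73)+hi=9(93)=166
lo=6(73)+hi=8(83)=156

Yes: 73+83=156


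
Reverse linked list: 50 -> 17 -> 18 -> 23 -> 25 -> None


Step 1: curr=50, set curr.next=prev(None) | reversed so far: 50
Step 2: curr=17, set curr.next=prev(50) | reversed so far: 17 -> 50
Step 3: curr=18, set curr.next=prev(17) | reversed so far: 18 -> 17 -> 50
Step 4: curr=23, set curr.next=prev(18) | reversed so far: 23 -> 18 -> 17 -> 50
Step 5: curr=25, set curr.next=prev(23) | reversed so far: 25 -> 23 -> 18 -> 17 -> 50

25 -> 23 -> 18 -> 17 -> 50 -> None


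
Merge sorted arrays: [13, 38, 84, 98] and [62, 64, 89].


Take 13 from A
Take 38 from A
Take 62 from B
Take 64 from B
Take 84 from A
Take 89 from B

Merged: [13, 38, 62, 64, 84, 89, 98]


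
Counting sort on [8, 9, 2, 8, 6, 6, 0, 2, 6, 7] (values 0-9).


Input: [8, 9, 2, 8, 6, 6, 0, 2, 6, 7]
Counts: [1, 0, 2, 0, 0, 0, 3, 1, 2, 1]

Sorted: [0, 2, 2, 6, 6, 6, 7, 8, 8, 9]


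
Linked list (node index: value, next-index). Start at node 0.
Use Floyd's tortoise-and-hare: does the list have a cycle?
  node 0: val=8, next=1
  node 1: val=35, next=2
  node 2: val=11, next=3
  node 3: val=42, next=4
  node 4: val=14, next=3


Floyd's tortoise (slow, +1) and hare (fast, +2):
  init: slow=0, fast=0
  step 1: slow=1, fast=2
  step 2: slow=2, fast=4
  step 3: slow=3, fast=4
  step 4: slow=4, fast=4
  slow == fast at node 4: cycle detected

Cycle: yes


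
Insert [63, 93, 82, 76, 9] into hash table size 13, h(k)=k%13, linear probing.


Insert 63: h=11 -> slot 11
Insert 93: h=2 -> slot 2
Insert 82: h=4 -> slot 4
Insert 76: h=11, 1 probes -> slot 12
Insert 9: h=9 -> slot 9

Table: [None, None, 93, None, 82, None, None, None, None, 9, None, 63, 76]


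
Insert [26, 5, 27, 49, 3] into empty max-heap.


Insert 26: [26]
Insert 5: [26, 5]
Insert 27: [27, 5, 26]
Insert 49: [49, 27, 26, 5]
Insert 3: [49, 27, 26, 5, 3]

Final heap: [49, 27, 26, 5, 3]


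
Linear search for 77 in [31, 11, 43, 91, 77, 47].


i=0: 31!=77
i=1: 11!=77
i=2: 43!=77
i=3: 91!=77
i=4: 77==77 found!

Found at 4, 5 comps


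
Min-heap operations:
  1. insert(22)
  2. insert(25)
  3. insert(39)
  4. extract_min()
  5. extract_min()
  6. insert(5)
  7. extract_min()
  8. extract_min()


insert(22) -> [22]
insert(25) -> [22, 25]
insert(39) -> [22, 25, 39]
extract_min()->22, [25, 39]
extract_min()->25, [39]
insert(5) -> [5, 39]
extract_min()->5, [39]
extract_min()->39, []

Final heap: []


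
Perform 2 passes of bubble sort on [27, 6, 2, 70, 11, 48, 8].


Initial: [27, 6, 2, 70, 11, 48, 8]
Pass 1: [6, 2, 27, 11, 48, 8, 70] (5 swaps)
Pass 2: [2, 6, 11, 27, 8, 48, 70] (3 swaps)

After 2 passes: [2, 6, 11, 27, 8, 48, 70]


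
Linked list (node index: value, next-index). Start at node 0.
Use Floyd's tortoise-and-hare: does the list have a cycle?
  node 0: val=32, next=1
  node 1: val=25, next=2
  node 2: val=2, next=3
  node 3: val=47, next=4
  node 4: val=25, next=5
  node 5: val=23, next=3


Floyd's tortoise (slow, +1) and hare (fast, +2):
  init: slow=0, fast=0
  step 1: slow=1, fast=2
  step 2: slow=2, fast=4
  step 3: slow=3, fast=3
  slow == fast at node 3: cycle detected

Cycle: yes


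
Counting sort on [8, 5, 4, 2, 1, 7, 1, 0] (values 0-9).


Input: [8, 5, 4, 2, 1, 7, 1, 0]
Counts: [1, 2, 1, 0, 1, 1, 0, 1, 1, 0]

Sorted: [0, 1, 1, 2, 4, 5, 7, 8]


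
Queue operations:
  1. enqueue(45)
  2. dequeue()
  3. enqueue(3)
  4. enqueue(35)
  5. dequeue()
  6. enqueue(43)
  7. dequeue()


enqueue(45) -> [45]
dequeue()->45, []
enqueue(3) -> [3]
enqueue(35) -> [3, 35]
dequeue()->3, [35]
enqueue(43) -> [35, 43]
dequeue()->35, [43]

Final queue: [43]


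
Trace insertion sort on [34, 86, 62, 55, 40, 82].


Initial: [34, 86, 62, 55, 40, 82]
Insert 86: [34, 86, 62, 55, 40, 82]
Insert 62: [34, 62, 86, 55, 40, 82]
Insert 55: [34, 55, 62, 86, 40, 82]
Insert 40: [34, 40, 55, 62, 86, 82]
Insert 82: [34, 40, 55, 62, 82, 86]

Sorted: [34, 40, 55, 62, 82, 86]


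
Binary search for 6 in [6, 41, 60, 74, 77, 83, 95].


Step 1: lo=0, hi=6, mid=3, val=74
Step 2: lo=0, hi=2, mid=1, val=41
Step 3: lo=0, hi=0, mid=0, val=6

Found at index 0


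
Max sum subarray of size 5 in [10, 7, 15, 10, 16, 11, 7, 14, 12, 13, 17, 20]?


[0:5]: 58
[1:6]: 59
[2:7]: 59
[3:8]: 58
[4:9]: 60
[5:10]: 57
[6:11]: 63
[7:12]: 76

Max: 76 at [7:12]


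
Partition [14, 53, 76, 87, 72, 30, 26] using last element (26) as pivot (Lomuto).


Pivot: 26
  14 <= 26: advance i (no swap)
Place pivot at 1: [14, 26, 76, 87, 72, 30, 53]

Partitioned: [14, 26, 76, 87, 72, 30, 53]


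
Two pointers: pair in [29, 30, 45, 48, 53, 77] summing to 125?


lo=0(29)+hi=5(77)=106
lo=1(30)+hi=5(77)=107
lo=2(45)+hi=5(77)=122
lo=3(48)+hi=5(77)=125

Yes: 48+77=125


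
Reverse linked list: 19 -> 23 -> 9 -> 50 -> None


Step 1: curr=19, set curr.next=prev(None) | reversed so far: 19
Step 2: curr=23, set curr.next=prev(19) | reversed so far: 23 -> 19
Step 3: curr=9, set curr.next=prev(23) | reversed so far: 9 -> 23 -> 19
Step 4: curr=50, set curr.next=prev(9) | reversed so far: 50 -> 9 -> 23 -> 19

50 -> 9 -> 23 -> 19 -> None


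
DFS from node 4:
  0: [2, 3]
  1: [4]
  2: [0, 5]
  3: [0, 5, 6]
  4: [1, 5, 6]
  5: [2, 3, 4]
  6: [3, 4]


Visit 4, push [6, 5, 1]
Visit 1, push []
Visit 5, push [3, 2]
Visit 2, push [0]
Visit 0, push [3]
Visit 3, push [6]
Visit 6, push []

DFS order: [4, 1, 5, 2, 0, 3, 6]


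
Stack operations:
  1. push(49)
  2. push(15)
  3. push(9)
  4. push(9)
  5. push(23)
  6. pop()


push(49) -> [49]
push(15) -> [49, 15]
push(9) -> [49, 15, 9]
push(9) -> [49, 15, 9, 9]
push(23) -> [49, 15, 9, 9, 23]
pop()->23, [49, 15, 9, 9]

Final stack: [49, 15, 9, 9]


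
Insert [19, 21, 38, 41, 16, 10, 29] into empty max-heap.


Insert 19: [19]
Insert 21: [21, 19]
Insert 38: [38, 19, 21]
Insert 41: [41, 38, 21, 19]
Insert 16: [41, 38, 21, 19, 16]
Insert 10: [41, 38, 21, 19, 16, 10]
Insert 29: [41, 38, 29, 19, 16, 10, 21]

Final heap: [41, 38, 29, 19, 16, 10, 21]


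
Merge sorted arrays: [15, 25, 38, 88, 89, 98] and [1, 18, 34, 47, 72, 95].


Take 1 from B
Take 15 from A
Take 18 from B
Take 25 from A
Take 34 from B
Take 38 from A
Take 47 from B
Take 72 from B
Take 88 from A
Take 89 from A
Take 95 from B

Merged: [1, 15, 18, 25, 34, 38, 47, 72, 88, 89, 95, 98]


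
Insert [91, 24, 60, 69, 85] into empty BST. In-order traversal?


Insert 91: root
Insert 24: L from 91
Insert 60: L from 91 -> R from 24
Insert 69: L from 91 -> R from 24 -> R from 60
Insert 85: L from 91 -> R from 24 -> R from 60 -> R from 69

In-order: [24, 60, 69, 85, 91]


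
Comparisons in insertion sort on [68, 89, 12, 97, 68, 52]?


Algorithm: insertion sort
Input: [68, 89, 12, 97, 68, 52]
Sorted: [12, 52, 68, 68, 89, 97]

12


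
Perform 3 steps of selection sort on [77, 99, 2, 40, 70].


Initial: [77, 99, 2, 40, 70]
Step 1: min=2 at 2
  Swap: [2, 99, 77, 40, 70]
Step 2: min=40 at 3
  Swap: [2, 40, 77, 99, 70]
Step 3: min=70 at 4
  Swap: [2, 40, 70, 99, 77]

After 3 steps: [2, 40, 70, 99, 77]


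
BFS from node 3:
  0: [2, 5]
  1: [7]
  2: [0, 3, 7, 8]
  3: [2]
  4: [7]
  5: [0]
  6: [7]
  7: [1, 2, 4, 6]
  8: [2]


Visit 3, enqueue [2]
Visit 2, enqueue [0, 7, 8]
Visit 0, enqueue [5]
Visit 7, enqueue [1, 4, 6]
Visit 8, enqueue []
Visit 5, enqueue []
Visit 1, enqueue []
Visit 4, enqueue []
Visit 6, enqueue []

BFS order: [3, 2, 0, 7, 8, 5, 1, 4, 6]


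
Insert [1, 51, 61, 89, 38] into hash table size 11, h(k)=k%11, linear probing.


Insert 1: h=1 -> slot 1
Insert 51: h=7 -> slot 7
Insert 61: h=6 -> slot 6
Insert 89: h=1, 1 probes -> slot 2
Insert 38: h=5 -> slot 5

Table: [None, 1, 89, None, None, 38, 61, 51, None, None, None]


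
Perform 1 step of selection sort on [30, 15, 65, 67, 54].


Initial: [30, 15, 65, 67, 54]
Step 1: min=15 at 1
  Swap: [15, 30, 65, 67, 54]

After 1 step: [15, 30, 65, 67, 54]


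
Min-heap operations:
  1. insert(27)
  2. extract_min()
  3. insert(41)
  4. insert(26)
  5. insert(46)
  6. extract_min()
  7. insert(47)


insert(27) -> [27]
extract_min()->27, []
insert(41) -> [41]
insert(26) -> [26, 41]
insert(46) -> [26, 41, 46]
extract_min()->26, [41, 46]
insert(47) -> [41, 46, 47]

Final heap: [41, 46, 47]


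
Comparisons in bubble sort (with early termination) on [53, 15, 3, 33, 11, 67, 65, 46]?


Algorithm: bubble sort (with early termination)
Input: [53, 15, 3, 33, 11, 67, 65, 46]
Sorted: [3, 11, 15, 33, 46, 53, 65, 67]

22


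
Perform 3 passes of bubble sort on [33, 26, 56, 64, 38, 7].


Initial: [33, 26, 56, 64, 38, 7]
Pass 1: [26, 33, 56, 38, 7, 64] (3 swaps)
Pass 2: [26, 33, 38, 7, 56, 64] (2 swaps)
Pass 3: [26, 33, 7, 38, 56, 64] (1 swaps)

After 3 passes: [26, 33, 7, 38, 56, 64]


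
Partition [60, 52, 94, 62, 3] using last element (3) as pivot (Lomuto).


Pivot: 3
Place pivot at 0: [3, 52, 94, 62, 60]

Partitioned: [3, 52, 94, 62, 60]


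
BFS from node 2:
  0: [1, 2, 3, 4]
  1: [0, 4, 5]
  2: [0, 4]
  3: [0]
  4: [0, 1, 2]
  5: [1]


Visit 2, enqueue [0, 4]
Visit 0, enqueue [1, 3]
Visit 4, enqueue []
Visit 1, enqueue [5]
Visit 3, enqueue []
Visit 5, enqueue []

BFS order: [2, 0, 4, 1, 3, 5]


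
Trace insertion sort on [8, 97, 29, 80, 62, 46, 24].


Initial: [8, 97, 29, 80, 62, 46, 24]
Insert 97: [8, 97, 29, 80, 62, 46, 24]
Insert 29: [8, 29, 97, 80, 62, 46, 24]
Insert 80: [8, 29, 80, 97, 62, 46, 24]
Insert 62: [8, 29, 62, 80, 97, 46, 24]
Insert 46: [8, 29, 46, 62, 80, 97, 24]
Insert 24: [8, 24, 29, 46, 62, 80, 97]

Sorted: [8, 24, 29, 46, 62, 80, 97]


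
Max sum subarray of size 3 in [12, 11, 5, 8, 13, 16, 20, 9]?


[0:3]: 28
[1:4]: 24
[2:5]: 26
[3:6]: 37
[4:7]: 49
[5:8]: 45

Max: 49 at [4:7]


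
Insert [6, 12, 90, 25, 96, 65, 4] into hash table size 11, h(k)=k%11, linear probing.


Insert 6: h=6 -> slot 6
Insert 12: h=1 -> slot 1
Insert 90: h=2 -> slot 2
Insert 25: h=3 -> slot 3
Insert 96: h=8 -> slot 8
Insert 65: h=10 -> slot 10
Insert 4: h=4 -> slot 4

Table: [None, 12, 90, 25, 4, None, 6, None, 96, None, 65]


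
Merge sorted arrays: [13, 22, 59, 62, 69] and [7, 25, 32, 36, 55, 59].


Take 7 from B
Take 13 from A
Take 22 from A
Take 25 from B
Take 32 from B
Take 36 from B
Take 55 from B
Take 59 from A
Take 59 from B

Merged: [7, 13, 22, 25, 32, 36, 55, 59, 59, 62, 69]


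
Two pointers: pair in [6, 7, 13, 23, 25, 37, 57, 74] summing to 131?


lo=0(6)+hi=7(74)=80
lo=1(7)+hi=7(74)=81
lo=2(13)+hi=7(74)=87
lo=3(23)+hi=7(74)=97
lo=4(25)+hi=7(74)=99
lo=5(37)+hi=7(74)=111
lo=6(57)+hi=7(74)=131

Yes: 57+74=131


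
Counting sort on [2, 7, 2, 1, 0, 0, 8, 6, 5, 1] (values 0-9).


Input: [2, 7, 2, 1, 0, 0, 8, 6, 5, 1]
Counts: [2, 2, 2, 0, 0, 1, 1, 1, 1, 0]

Sorted: [0, 0, 1, 1, 2, 2, 5, 6, 7, 8]


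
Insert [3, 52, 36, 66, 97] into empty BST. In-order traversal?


Insert 3: root
Insert 52: R from 3
Insert 36: R from 3 -> L from 52
Insert 66: R from 3 -> R from 52
Insert 97: R from 3 -> R from 52 -> R from 66

In-order: [3, 36, 52, 66, 97]


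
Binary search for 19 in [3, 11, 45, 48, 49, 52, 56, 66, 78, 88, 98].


Step 1: lo=0, hi=10, mid=5, val=52
Step 2: lo=0, hi=4, mid=2, val=45
Step 3: lo=0, hi=1, mid=0, val=3
Step 4: lo=1, hi=1, mid=1, val=11

Not found


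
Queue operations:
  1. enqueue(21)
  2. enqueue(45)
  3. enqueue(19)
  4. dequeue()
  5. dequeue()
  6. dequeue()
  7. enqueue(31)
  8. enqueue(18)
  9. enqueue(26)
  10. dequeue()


enqueue(21) -> [21]
enqueue(45) -> [21, 45]
enqueue(19) -> [21, 45, 19]
dequeue()->21, [45, 19]
dequeue()->45, [19]
dequeue()->19, []
enqueue(31) -> [31]
enqueue(18) -> [31, 18]
enqueue(26) -> [31, 18, 26]
dequeue()->31, [18, 26]

Final queue: [18, 26]


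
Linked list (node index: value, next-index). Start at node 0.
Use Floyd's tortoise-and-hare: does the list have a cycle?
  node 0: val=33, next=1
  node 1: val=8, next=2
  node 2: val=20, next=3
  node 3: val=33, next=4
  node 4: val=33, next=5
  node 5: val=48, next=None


Floyd's tortoise (slow, +1) and hare (fast, +2):
  init: slow=0, fast=0
  step 1: slow=1, fast=2
  step 2: slow=2, fast=4
  step 3: fast 4->5->None, no cycle

Cycle: no


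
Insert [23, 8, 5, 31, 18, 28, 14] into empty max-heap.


Insert 23: [23]
Insert 8: [23, 8]
Insert 5: [23, 8, 5]
Insert 31: [31, 23, 5, 8]
Insert 18: [31, 23, 5, 8, 18]
Insert 28: [31, 23, 28, 8, 18, 5]
Insert 14: [31, 23, 28, 8, 18, 5, 14]

Final heap: [31, 23, 28, 8, 18, 5, 14]


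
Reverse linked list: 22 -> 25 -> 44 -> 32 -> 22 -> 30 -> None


Step 1: curr=22, set curr.next=prev(None) | reversed so far: 22
Step 2: curr=25, set curr.next=prev(22) | reversed so far: 25 -> 22
Step 3: curr=44, set curr.next=prev(25) | reversed so far: 44 -> 25 -> 22
Step 4: curr=32, set curr.next=prev(44) | reversed so far: 32 -> 44 -> 25 -> 22
Step 5: curr=22, set curr.next=prev(32) | reversed so far: 22 -> 32 -> 44 -> 25 -> 22
Step 6: curr=30, set curr.next=prev(22) | reversed so far: 30 -> 22 -> 32 -> 44 -> 25 -> 22

30 -> 22 -> 32 -> 44 -> 25 -> 22 -> None


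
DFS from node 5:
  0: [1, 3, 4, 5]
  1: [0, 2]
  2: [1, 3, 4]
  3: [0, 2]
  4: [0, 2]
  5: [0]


Visit 5, push [0]
Visit 0, push [4, 3, 1]
Visit 1, push [2]
Visit 2, push [4, 3]
Visit 3, push []
Visit 4, push []

DFS order: [5, 0, 1, 2, 3, 4]


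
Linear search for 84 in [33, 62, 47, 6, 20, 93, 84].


i=0: 33!=84
i=1: 62!=84
i=2: 47!=84
i=3: 6!=84
i=4: 20!=84
i=5: 93!=84
i=6: 84==84 found!

Found at 6, 7 comps


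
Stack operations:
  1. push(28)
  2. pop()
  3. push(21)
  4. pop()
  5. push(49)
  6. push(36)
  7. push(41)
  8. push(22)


push(28) -> [28]
pop()->28, []
push(21) -> [21]
pop()->21, []
push(49) -> [49]
push(36) -> [49, 36]
push(41) -> [49, 36, 41]
push(22) -> [49, 36, 41, 22]

Final stack: [49, 36, 41, 22]


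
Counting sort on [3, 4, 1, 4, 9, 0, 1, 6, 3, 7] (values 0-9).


Input: [3, 4, 1, 4, 9, 0, 1, 6, 3, 7]
Counts: [1, 2, 0, 2, 2, 0, 1, 1, 0, 1]

Sorted: [0, 1, 1, 3, 3, 4, 4, 6, 7, 9]


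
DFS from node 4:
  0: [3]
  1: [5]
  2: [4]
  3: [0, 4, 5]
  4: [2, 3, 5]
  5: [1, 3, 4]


Visit 4, push [5, 3, 2]
Visit 2, push []
Visit 3, push [5, 0]
Visit 0, push []
Visit 5, push [1]
Visit 1, push []

DFS order: [4, 2, 3, 0, 5, 1]


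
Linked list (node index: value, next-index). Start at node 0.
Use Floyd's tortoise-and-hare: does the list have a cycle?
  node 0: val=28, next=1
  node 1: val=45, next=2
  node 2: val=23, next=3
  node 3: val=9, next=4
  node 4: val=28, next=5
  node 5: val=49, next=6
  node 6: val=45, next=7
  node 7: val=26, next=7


Floyd's tortoise (slow, +1) and hare (fast, +2):
  init: slow=0, fast=0
  step 1: slow=1, fast=2
  step 2: slow=2, fast=4
  step 3: slow=3, fast=6
  step 4: slow=4, fast=7
  step 5: slow=5, fast=7
  step 6: slow=6, fast=7
  step 7: slow=7, fast=7
  slow == fast at node 7: cycle detected

Cycle: yes


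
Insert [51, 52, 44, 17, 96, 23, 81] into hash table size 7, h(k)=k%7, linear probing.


Insert 51: h=2 -> slot 2
Insert 52: h=3 -> slot 3
Insert 44: h=2, 2 probes -> slot 4
Insert 17: h=3, 2 probes -> slot 5
Insert 96: h=5, 1 probes -> slot 6
Insert 23: h=2, 5 probes -> slot 0
Insert 81: h=4, 4 probes -> slot 1

Table: [23, 81, 51, 52, 44, 17, 96]


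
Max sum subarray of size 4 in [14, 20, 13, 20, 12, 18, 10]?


[0:4]: 67
[1:5]: 65
[2:6]: 63
[3:7]: 60

Max: 67 at [0:4]


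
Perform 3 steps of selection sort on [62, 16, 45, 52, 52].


Initial: [62, 16, 45, 52, 52]
Step 1: min=16 at 1
  Swap: [16, 62, 45, 52, 52]
Step 2: min=45 at 2
  Swap: [16, 45, 62, 52, 52]
Step 3: min=52 at 3
  Swap: [16, 45, 52, 62, 52]

After 3 steps: [16, 45, 52, 62, 52]


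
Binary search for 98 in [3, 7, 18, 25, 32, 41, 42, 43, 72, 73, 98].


Step 1: lo=0, hi=10, mid=5, val=41
Step 2: lo=6, hi=10, mid=8, val=72
Step 3: lo=9, hi=10, mid=9, val=73
Step 4: lo=10, hi=10, mid=10, val=98

Found at index 10


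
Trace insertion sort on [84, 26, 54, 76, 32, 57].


Initial: [84, 26, 54, 76, 32, 57]
Insert 26: [26, 84, 54, 76, 32, 57]
Insert 54: [26, 54, 84, 76, 32, 57]
Insert 76: [26, 54, 76, 84, 32, 57]
Insert 32: [26, 32, 54, 76, 84, 57]
Insert 57: [26, 32, 54, 57, 76, 84]

Sorted: [26, 32, 54, 57, 76, 84]


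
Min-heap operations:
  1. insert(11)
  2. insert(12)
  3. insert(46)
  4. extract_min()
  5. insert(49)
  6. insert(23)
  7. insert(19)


insert(11) -> [11]
insert(12) -> [11, 12]
insert(46) -> [11, 12, 46]
extract_min()->11, [12, 46]
insert(49) -> [12, 46, 49]
insert(23) -> [12, 23, 49, 46]
insert(19) -> [12, 19, 49, 46, 23]

Final heap: [12, 19, 49, 46, 23]


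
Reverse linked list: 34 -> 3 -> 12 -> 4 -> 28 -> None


Step 1: curr=34, set curr.next=prev(None) | reversed so far: 34
Step 2: curr=3, set curr.next=prev(34) | reversed so far: 3 -> 34
Step 3: curr=12, set curr.next=prev(3) | reversed so far: 12 -> 3 -> 34
Step 4: curr=4, set curr.next=prev(12) | reversed so far: 4 -> 12 -> 3 -> 34
Step 5: curr=28, set curr.next=prev(4) | reversed so far: 28 -> 4 -> 12 -> 3 -> 34

28 -> 4 -> 12 -> 3 -> 34 -> None


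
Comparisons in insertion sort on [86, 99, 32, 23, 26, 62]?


Algorithm: insertion sort
Input: [86, 99, 32, 23, 26, 62]
Sorted: [23, 26, 32, 62, 86, 99]

13


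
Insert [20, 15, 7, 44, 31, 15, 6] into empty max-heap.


Insert 20: [20]
Insert 15: [20, 15]
Insert 7: [20, 15, 7]
Insert 44: [44, 20, 7, 15]
Insert 31: [44, 31, 7, 15, 20]
Insert 15: [44, 31, 15, 15, 20, 7]
Insert 6: [44, 31, 15, 15, 20, 7, 6]

Final heap: [44, 31, 15, 15, 20, 7, 6]


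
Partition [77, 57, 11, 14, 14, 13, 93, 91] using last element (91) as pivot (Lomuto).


Pivot: 91
  77 <= 91: advance i (no swap)
  57 <= 91: advance i (no swap)
  11 <= 91: advance i (no swap)
  14 <= 91: advance i (no swap)
  14 <= 91: advance i (no swap)
  13 <= 91: advance i (no swap)
Place pivot at 6: [77, 57, 11, 14, 14, 13, 91, 93]

Partitioned: [77, 57, 11, 14, 14, 13, 91, 93]


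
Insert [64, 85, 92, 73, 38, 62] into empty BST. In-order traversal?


Insert 64: root
Insert 85: R from 64
Insert 92: R from 64 -> R from 85
Insert 73: R from 64 -> L from 85
Insert 38: L from 64
Insert 62: L from 64 -> R from 38

In-order: [38, 62, 64, 73, 85, 92]


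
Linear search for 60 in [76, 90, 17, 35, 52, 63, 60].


i=0: 76!=60
i=1: 90!=60
i=2: 17!=60
i=3: 35!=60
i=4: 52!=60
i=5: 63!=60
i=6: 60==60 found!

Found at 6, 7 comps


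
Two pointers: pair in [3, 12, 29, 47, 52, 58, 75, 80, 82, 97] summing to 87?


lo=0(3)+hi=9(97)=100
lo=0(3)+hi=8(82)=85
lo=1(12)+hi=8(82)=94
lo=1(12)+hi=7(80)=92
lo=1(12)+hi=6(75)=87

Yes: 12+75=87


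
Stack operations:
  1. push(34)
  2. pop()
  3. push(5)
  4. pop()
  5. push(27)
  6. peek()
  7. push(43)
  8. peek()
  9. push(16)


push(34) -> [34]
pop()->34, []
push(5) -> [5]
pop()->5, []
push(27) -> [27]
peek()->27
push(43) -> [27, 43]
peek()->43
push(16) -> [27, 43, 16]

Final stack: [27, 43, 16]


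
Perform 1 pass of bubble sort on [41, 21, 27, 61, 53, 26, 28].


Initial: [41, 21, 27, 61, 53, 26, 28]
Pass 1: [21, 27, 41, 53, 26, 28, 61] (5 swaps)

After 1 pass: [21, 27, 41, 53, 26, 28, 61]


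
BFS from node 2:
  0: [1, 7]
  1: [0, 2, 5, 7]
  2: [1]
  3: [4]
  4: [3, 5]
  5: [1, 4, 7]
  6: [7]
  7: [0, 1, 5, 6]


Visit 2, enqueue [1]
Visit 1, enqueue [0, 5, 7]
Visit 0, enqueue []
Visit 5, enqueue [4]
Visit 7, enqueue [6]
Visit 4, enqueue [3]
Visit 6, enqueue []
Visit 3, enqueue []

BFS order: [2, 1, 0, 5, 7, 4, 6, 3]


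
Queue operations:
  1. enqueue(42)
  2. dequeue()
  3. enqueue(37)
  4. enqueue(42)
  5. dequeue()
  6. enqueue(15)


enqueue(42) -> [42]
dequeue()->42, []
enqueue(37) -> [37]
enqueue(42) -> [37, 42]
dequeue()->37, [42]
enqueue(15) -> [42, 15]

Final queue: [42, 15]


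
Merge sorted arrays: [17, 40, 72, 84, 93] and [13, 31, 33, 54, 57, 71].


Take 13 from B
Take 17 from A
Take 31 from B
Take 33 from B
Take 40 from A
Take 54 from B
Take 57 from B
Take 71 from B

Merged: [13, 17, 31, 33, 40, 54, 57, 71, 72, 84, 93]


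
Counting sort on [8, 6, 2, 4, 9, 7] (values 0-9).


Input: [8, 6, 2, 4, 9, 7]
Counts: [0, 0, 1, 0, 1, 0, 1, 1, 1, 1]

Sorted: [2, 4, 6, 7, 8, 9]


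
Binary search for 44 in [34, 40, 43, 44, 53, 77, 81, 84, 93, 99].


Step 1: lo=0, hi=9, mid=4, val=53
Step 2: lo=0, hi=3, mid=1, val=40
Step 3: lo=2, hi=3, mid=2, val=43
Step 4: lo=3, hi=3, mid=3, val=44

Found at index 3


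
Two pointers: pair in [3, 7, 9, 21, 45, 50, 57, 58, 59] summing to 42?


lo=0(3)+hi=8(59)=62
lo=0(3)+hi=7(58)=61
lo=0(3)+hi=6(57)=60
lo=0(3)+hi=5(50)=53
lo=0(3)+hi=4(45)=48
lo=0(3)+hi=3(21)=24
lo=1(7)+hi=3(21)=28
lo=2(9)+hi=3(21)=30

No pair found


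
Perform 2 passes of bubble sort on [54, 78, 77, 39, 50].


Initial: [54, 78, 77, 39, 50]
Pass 1: [54, 77, 39, 50, 78] (3 swaps)
Pass 2: [54, 39, 50, 77, 78] (2 swaps)

After 2 passes: [54, 39, 50, 77, 78]


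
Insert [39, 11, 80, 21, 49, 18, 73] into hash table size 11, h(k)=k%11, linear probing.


Insert 39: h=6 -> slot 6
Insert 11: h=0 -> slot 0
Insert 80: h=3 -> slot 3
Insert 21: h=10 -> slot 10
Insert 49: h=5 -> slot 5
Insert 18: h=7 -> slot 7
Insert 73: h=7, 1 probes -> slot 8

Table: [11, None, None, 80, None, 49, 39, 18, 73, None, 21]


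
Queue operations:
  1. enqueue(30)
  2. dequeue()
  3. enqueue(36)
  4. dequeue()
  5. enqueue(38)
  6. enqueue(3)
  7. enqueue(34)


enqueue(30) -> [30]
dequeue()->30, []
enqueue(36) -> [36]
dequeue()->36, []
enqueue(38) -> [38]
enqueue(3) -> [38, 3]
enqueue(34) -> [38, 3, 34]

Final queue: [38, 3, 34]


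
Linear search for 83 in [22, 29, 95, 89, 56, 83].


i=0: 22!=83
i=1: 29!=83
i=2: 95!=83
i=3: 89!=83
i=4: 56!=83
i=5: 83==83 found!

Found at 5, 6 comps


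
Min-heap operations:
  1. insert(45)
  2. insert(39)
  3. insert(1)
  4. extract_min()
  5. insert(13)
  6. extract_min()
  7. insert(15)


insert(45) -> [45]
insert(39) -> [39, 45]
insert(1) -> [1, 45, 39]
extract_min()->1, [39, 45]
insert(13) -> [13, 45, 39]
extract_min()->13, [39, 45]
insert(15) -> [15, 45, 39]

Final heap: [15, 45, 39]


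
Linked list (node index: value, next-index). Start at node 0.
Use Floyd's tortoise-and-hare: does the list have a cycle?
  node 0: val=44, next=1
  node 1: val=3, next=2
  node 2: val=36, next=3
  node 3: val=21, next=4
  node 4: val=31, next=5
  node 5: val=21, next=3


Floyd's tortoise (slow, +1) and hare (fast, +2):
  init: slow=0, fast=0
  step 1: slow=1, fast=2
  step 2: slow=2, fast=4
  step 3: slow=3, fast=3
  slow == fast at node 3: cycle detected

Cycle: yes


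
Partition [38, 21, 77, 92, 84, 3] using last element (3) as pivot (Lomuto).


Pivot: 3
Place pivot at 0: [3, 21, 77, 92, 84, 38]

Partitioned: [3, 21, 77, 92, 84, 38]


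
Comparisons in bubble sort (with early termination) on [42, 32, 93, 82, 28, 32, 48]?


Algorithm: bubble sort (with early termination)
Input: [42, 32, 93, 82, 28, 32, 48]
Sorted: [28, 32, 32, 42, 48, 82, 93]

20


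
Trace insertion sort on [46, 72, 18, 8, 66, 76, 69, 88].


Initial: [46, 72, 18, 8, 66, 76, 69, 88]
Insert 72: [46, 72, 18, 8, 66, 76, 69, 88]
Insert 18: [18, 46, 72, 8, 66, 76, 69, 88]
Insert 8: [8, 18, 46, 72, 66, 76, 69, 88]
Insert 66: [8, 18, 46, 66, 72, 76, 69, 88]
Insert 76: [8, 18, 46, 66, 72, 76, 69, 88]
Insert 69: [8, 18, 46, 66, 69, 72, 76, 88]
Insert 88: [8, 18, 46, 66, 69, 72, 76, 88]

Sorted: [8, 18, 46, 66, 69, 72, 76, 88]


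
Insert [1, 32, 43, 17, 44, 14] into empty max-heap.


Insert 1: [1]
Insert 32: [32, 1]
Insert 43: [43, 1, 32]
Insert 17: [43, 17, 32, 1]
Insert 44: [44, 43, 32, 1, 17]
Insert 14: [44, 43, 32, 1, 17, 14]

Final heap: [44, 43, 32, 1, 17, 14]


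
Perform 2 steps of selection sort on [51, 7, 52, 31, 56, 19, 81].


Initial: [51, 7, 52, 31, 56, 19, 81]
Step 1: min=7 at 1
  Swap: [7, 51, 52, 31, 56, 19, 81]
Step 2: min=19 at 5
  Swap: [7, 19, 52, 31, 56, 51, 81]

After 2 steps: [7, 19, 52, 31, 56, 51, 81]


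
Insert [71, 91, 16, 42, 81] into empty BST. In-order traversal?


Insert 71: root
Insert 91: R from 71
Insert 16: L from 71
Insert 42: L from 71 -> R from 16
Insert 81: R from 71 -> L from 91

In-order: [16, 42, 71, 81, 91]


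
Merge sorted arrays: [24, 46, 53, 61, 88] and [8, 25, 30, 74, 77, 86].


Take 8 from B
Take 24 from A
Take 25 from B
Take 30 from B
Take 46 from A
Take 53 from A
Take 61 from A
Take 74 from B
Take 77 from B
Take 86 from B

Merged: [8, 24, 25, 30, 46, 53, 61, 74, 77, 86, 88]


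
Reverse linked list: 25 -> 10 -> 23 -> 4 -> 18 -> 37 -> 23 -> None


Step 1: curr=25, set curr.next=prev(None) | reversed so far: 25
Step 2: curr=10, set curr.next=prev(25) | reversed so far: 10 -> 25
Step 3: curr=23, set curr.next=prev(10) | reversed so far: 23 -> 10 -> 25
Step 4: curr=4, set curr.next=prev(23) | reversed so far: 4 -> 23 -> 10 -> 25
Step 5: curr=18, set curr.next=prev(4) | reversed so far: 18 -> 4 -> 23 -> 10 -> 25
Step 6: curr=37, set curr.next=prev(18) | reversed so far: 37 -> 18 -> 4 -> 23 -> 10 -> 25
Step 7: curr=23, set curr.next=prev(37) | reversed so far: 23 -> 37 -> 18 -> 4 -> 23 -> 10 -> 25

23 -> 37 -> 18 -> 4 -> 23 -> 10 -> 25 -> None


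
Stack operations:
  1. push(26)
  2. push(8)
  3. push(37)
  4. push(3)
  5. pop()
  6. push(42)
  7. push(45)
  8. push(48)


push(26) -> [26]
push(8) -> [26, 8]
push(37) -> [26, 8, 37]
push(3) -> [26, 8, 37, 3]
pop()->3, [26, 8, 37]
push(42) -> [26, 8, 37, 42]
push(45) -> [26, 8, 37, 42, 45]
push(48) -> [26, 8, 37, 42, 45, 48]

Final stack: [26, 8, 37, 42, 45, 48]


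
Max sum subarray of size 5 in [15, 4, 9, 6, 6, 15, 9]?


[0:5]: 40
[1:6]: 40
[2:7]: 45

Max: 45 at [2:7]


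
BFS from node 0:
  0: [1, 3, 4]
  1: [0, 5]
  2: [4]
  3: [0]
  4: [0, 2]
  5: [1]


Visit 0, enqueue [1, 3, 4]
Visit 1, enqueue [5]
Visit 3, enqueue []
Visit 4, enqueue [2]
Visit 5, enqueue []
Visit 2, enqueue []

BFS order: [0, 1, 3, 4, 5, 2]


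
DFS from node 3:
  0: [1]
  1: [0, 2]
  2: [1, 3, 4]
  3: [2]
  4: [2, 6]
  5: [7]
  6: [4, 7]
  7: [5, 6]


Visit 3, push [2]
Visit 2, push [4, 1]
Visit 1, push [0]
Visit 0, push []
Visit 4, push [6]
Visit 6, push [7]
Visit 7, push [5]
Visit 5, push []

DFS order: [3, 2, 1, 0, 4, 6, 7, 5]
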